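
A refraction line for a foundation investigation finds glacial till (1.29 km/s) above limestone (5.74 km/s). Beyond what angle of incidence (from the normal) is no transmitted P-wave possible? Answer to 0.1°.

13.0°

At critical incidence the refracted ray runs along the interface (θ₂ = 90°), so sin θ_c = V₁/V₂.
θ_c = arcsin(1.29/5.74) = arcsin 0.2247 = 12.99°.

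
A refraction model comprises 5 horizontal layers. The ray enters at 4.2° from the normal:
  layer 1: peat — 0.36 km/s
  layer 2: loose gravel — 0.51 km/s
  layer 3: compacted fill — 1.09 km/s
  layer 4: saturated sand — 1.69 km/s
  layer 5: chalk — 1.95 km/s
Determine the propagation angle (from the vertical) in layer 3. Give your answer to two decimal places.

12.81°

Snell's law across each interface conserves sin θ / V, so sin θ_3 = V_3·sin θ₁/V₁.
sin θ_3 = 1.09 × sin 4.2° / 0.36 = 0.2217.
θ_3 = arcsin 0.2217 = 12.81°.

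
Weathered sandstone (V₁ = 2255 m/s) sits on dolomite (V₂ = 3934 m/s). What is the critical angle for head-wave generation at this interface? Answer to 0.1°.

Critical incidence: sin θ_c = V₁/V₂ = 2255/3934 = 0.5732.
θ_c = arcsin 0.5732 = 34.97°.

35.0°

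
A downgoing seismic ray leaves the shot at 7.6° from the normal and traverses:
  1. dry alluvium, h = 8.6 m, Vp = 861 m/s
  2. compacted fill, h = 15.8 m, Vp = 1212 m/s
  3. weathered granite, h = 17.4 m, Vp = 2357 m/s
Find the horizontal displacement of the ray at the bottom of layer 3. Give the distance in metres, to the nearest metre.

Ray parameter p = sin 7.6° / 861 m/s = 1.5361e-04 s/m.
Layer 1: θ = 7.60°; offset = 8.6·tan 7.60° = 1.147 m.
Layer 2: sin θ = p·1212 = 0.1862 → θ = 10.73°; offset = 15.8·tan 10.73° = 2.994 m.
Layer 3: sin θ = p·2357 = 0.3621 → θ = 21.23°; offset = 17.4·tan 21.23° = 6.758 m.
Total horizontal offset = 10.900 m.

11 m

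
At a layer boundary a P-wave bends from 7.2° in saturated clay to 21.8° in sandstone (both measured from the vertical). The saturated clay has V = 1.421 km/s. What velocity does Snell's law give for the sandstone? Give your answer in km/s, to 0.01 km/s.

4.21 km/s

Snell's law: sin 7.2°/V₁ = sin 21.8°/V₂.
V₂ = V₁·sin 21.8°/sin 7.2° = 1.421 × 2.9630 = 4.21 km/s.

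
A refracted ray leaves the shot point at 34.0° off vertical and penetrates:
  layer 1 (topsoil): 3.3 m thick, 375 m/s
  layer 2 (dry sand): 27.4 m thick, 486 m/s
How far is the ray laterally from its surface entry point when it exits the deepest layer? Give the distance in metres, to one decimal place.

31.0 m

Ray parameter p = sin 34.0° / 375 m/s = 1.4912e-03 s/m.
Layer 1: θ = 34.00°; offset = 3.3·tan 34.00° = 2.226 m.
Layer 2: sin θ = p·486 = 0.7247 → θ = 46.45°; offset = 27.4·tan 46.45° = 28.818 m.
Total horizontal offset = 31.044 m.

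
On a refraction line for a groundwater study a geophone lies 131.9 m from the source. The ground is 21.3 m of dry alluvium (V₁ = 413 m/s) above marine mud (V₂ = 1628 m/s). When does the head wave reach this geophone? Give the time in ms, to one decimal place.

180.8 ms

θ_c = arcsin(V₁/V₂) = arcsin(413/1628) = 14.70°, cos θ_c = 0.9673.
Intercept time tᵢ = 2h cos θ_c / V₁ = 2·21.3·0.9673/413 = 0.09977 s.
t = x/V₂ + tᵢ = 131.9/1628 + 0.09977 = 0.18079 s.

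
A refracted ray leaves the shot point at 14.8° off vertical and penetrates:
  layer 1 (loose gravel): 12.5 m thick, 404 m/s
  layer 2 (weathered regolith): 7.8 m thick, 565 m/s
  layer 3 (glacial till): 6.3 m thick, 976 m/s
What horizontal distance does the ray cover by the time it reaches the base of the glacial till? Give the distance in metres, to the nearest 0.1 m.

Apply Snell's law at each interface; in layer i the horizontal offset is hᵢ·tan θᵢ.
Layer 1: θ = 14.80°; offset = 12.5·tan 14.80° = 3.303 m.
Layer 2: sin θ = 565·sin 14.8°/404 = 0.3572, θ = 20.93°; offset = 7.8·tan 20.93° = 2.983 m.
Layer 3: sin θ = 976·sin 14.8°/404 = 0.6171, θ = 38.11°; offset = 6.3·tan 38.11° = 4.941 m.
Σ offsets = 11.227 m.

11.2 m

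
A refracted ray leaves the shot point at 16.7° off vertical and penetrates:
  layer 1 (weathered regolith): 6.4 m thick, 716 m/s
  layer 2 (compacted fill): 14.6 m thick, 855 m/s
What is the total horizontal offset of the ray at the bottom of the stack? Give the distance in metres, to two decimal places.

Apply Snell's law at each interface; in layer i the horizontal offset is hᵢ·tan θᵢ.
Layer 1: θ = 16.70°; offset = 6.4·tan 16.70° = 1.9201 m.
Layer 2: sin θ = 855·sin 16.7°/716 = 0.3431, θ = 20.07°; offset = 14.6·tan 20.07° = 5.3338 m.
Summing the layer offsets gives 7.2539 m.

7.25 m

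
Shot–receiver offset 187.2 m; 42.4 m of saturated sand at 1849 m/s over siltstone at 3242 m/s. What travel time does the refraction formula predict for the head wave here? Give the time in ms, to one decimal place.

95.4 ms

θ_c = arcsin(V₁/V₂) = arcsin(1849/3242) = 34.77°, cos θ_c = 0.8214.
Intercept time tᵢ = 2h cos θ_c / V₁ = 2·42.4·0.8214/1849 = 0.03767 s.
t = x/V₂ + tᵢ = 187.2/3242 + 0.03767 = 0.09541 s.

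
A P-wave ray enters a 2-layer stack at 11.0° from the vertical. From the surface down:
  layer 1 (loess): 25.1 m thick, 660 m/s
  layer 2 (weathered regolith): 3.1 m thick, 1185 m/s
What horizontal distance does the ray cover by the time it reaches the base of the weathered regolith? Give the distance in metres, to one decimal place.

6.0 m

Ray parameter p = sin 11.0° / 660 m/s = 2.8910e-04 s/m.
Layer 1: θ = 11.00°; offset = 25.1·tan 11.00° = 4.879 m.
Layer 2: sin θ = p·1185 = 0.3426 → θ = 20.03°; offset = 3.1·tan 20.03° = 1.130 m.
Summing the layer offsets gives 6.009 m.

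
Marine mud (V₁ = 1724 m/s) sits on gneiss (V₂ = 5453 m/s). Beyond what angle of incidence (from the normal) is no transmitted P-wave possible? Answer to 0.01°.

18.43°

At critical incidence the refracted ray runs along the interface (θ₂ = 90°), so sin θ_c = V₁/V₂.
θ_c = arcsin(1724/5453) = arcsin 0.3162 = 18.43°.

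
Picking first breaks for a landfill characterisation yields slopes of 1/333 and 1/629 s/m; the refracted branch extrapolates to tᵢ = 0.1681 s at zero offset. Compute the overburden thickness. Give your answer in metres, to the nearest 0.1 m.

θ_c = arcsin(333/629) = 31.97°; cos θ_c = 0.8484.
tᵢ = 2h cos θ_c/V₁ ⇒ h = tᵢ·V₁/(2 cos θ_c) = 0.1681·333/(2·0.8484) = 32.99 m.

33.0 m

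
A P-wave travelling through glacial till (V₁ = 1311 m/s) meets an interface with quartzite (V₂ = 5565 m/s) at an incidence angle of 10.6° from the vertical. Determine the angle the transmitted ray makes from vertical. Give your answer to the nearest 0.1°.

51.3°

sin θ₁/V₁ = sin θ₂/V₂ ⇒ sin θ₂ = 5565·sin 10.6°/1311 = 5565·0.1840/1311 = 0.7808.
θ₂ = sin⁻¹(0.7808) = 51.34° (from vertical).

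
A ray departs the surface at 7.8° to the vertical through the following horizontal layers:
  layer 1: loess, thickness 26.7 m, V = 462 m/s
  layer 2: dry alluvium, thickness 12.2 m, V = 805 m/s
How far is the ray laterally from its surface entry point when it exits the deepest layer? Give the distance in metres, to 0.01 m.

p = sin θ₁/V₁ = sin 7.8°/462 = 2.9376e-04 s/m is conserved through the stack.
Layer 1: θ = 7.80°; offset = 26.7·tan 7.80° = 3.6574 m.
Layer 2: sin θ = p·805 = 0.2365 → θ = 13.68°; offset = 12.2·tan 13.68° = 2.9692 m.
Σ offsets = 6.6266 m.

6.63 m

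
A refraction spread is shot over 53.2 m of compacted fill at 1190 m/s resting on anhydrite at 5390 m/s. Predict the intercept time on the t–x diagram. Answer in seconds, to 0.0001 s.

θ_c = arcsin(V₁/V₂) = arcsin(1190/5390) = 12.75°; cos θ_c = 0.9753.
tᵢ = 2h·cos θ_c / V₁ = 2·53.2·0.9753 / 1190 = 0.08721 s.

0.0872 s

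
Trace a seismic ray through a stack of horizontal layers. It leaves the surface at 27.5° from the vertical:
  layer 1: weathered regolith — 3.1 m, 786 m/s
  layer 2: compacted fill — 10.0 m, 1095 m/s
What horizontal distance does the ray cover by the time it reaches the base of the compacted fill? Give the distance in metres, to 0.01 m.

Apply Snell's law at each interface; in layer i the horizontal offset is hᵢ·tan θᵢ.
Layer 1: θ = 27.50°; offset = 3.1·tan 27.50° = 1.6138 m.
Layer 2: sin θ = 1095·sin 27.5°/786 = 0.6433, θ = 40.04°; offset = 10.0·tan 40.04° = 8.4019 m.
Σ offsets = 10.0156 m.

10.02 m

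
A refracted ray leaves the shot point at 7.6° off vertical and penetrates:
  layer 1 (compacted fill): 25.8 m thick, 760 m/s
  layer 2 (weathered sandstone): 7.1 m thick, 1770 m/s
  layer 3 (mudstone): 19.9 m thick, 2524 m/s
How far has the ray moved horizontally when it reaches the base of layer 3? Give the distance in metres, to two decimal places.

Ray parameter p = sin 7.6° / 760 m/s = 1.7402e-04 s/m.
Layer 1: θ = 7.60°; offset = 25.8·tan 7.60° = 3.4425 m.
Layer 2: sin θ = p·1770 = 0.3080 → θ = 17.94°; offset = 7.1·tan 17.94° = 2.2987 m.
Layer 3: sin θ = p·2524 = 0.4392 → θ = 26.05°; offset = 19.9·tan 26.05° = 9.7294 m.
Summing the layer offsets gives 15.4706 m.

15.47 m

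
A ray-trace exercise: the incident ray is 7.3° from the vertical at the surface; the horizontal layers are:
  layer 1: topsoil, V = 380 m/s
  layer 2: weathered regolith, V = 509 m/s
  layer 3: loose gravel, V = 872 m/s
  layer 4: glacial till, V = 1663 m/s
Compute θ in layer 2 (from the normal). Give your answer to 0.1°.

9.8°

Snell's law across each interface conserves sin θ / V, so sin θ_2 = V_2·sin θ₁/V₁.
sin θ_2 = 509 × sin 7.3° / 380 = 0.1702.
θ_2 = 9.80° from the vertical.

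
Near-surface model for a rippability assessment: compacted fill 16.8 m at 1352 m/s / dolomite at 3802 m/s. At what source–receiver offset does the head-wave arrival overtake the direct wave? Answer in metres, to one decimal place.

48.7 m

θ_c = arcsin(1352/3802) = 20.83°, so cos θ_c = 0.9346 and tᵢ = 2h cos θ_c/V₁ = 0.0232 s.
At crossover x/V₁ = x/V₂ + tᵢ ⇒ x = tᵢ/(1/V₁ − 1/V₂) = 0.02323/(7.3964e-04 − 2.6302e-04) = 48.73 m.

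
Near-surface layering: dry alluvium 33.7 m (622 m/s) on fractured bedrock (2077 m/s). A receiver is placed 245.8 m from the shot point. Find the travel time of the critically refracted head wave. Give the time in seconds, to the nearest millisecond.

θ_c = arcsin(V₁/V₂) = arcsin(622/2077) = 17.43°, cos θ_c = 0.9541.
Intercept time tᵢ = 2h cos θ_c / V₁ = 2·33.7·0.9541/622 = 0.10339 s.
t = x/V₂ + tᵢ = 245.8/2077 + 0.10339 = 0.22173 s.

0.222 s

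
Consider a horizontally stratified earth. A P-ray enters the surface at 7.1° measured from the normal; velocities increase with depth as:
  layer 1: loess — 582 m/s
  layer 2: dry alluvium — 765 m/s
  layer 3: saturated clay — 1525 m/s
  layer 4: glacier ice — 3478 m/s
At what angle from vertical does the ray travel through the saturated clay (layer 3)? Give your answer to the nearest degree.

19°

Ray parameter p = sin 7.1° / 582 = 2.1237e-04 s/m.
sin θ_3 = p·V_3 = 2.1237e-04 × 1525 = 0.3239.
θ_3 = 18.90° from the vertical.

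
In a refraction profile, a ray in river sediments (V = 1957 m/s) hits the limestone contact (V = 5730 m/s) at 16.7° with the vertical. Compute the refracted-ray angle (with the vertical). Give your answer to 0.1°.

Snell's law: sin θ₂ = (V₂/V₁)·sin θ₁ = (5730/1957)·sin 16.7° = 0.8414.
θ₂ = sin⁻¹(0.8414) = 57.29° (from vertical).

57.3°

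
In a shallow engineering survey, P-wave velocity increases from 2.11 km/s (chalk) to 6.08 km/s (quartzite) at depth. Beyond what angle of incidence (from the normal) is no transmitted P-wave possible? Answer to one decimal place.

20.3°

Critical incidence: sin θ_c = V₁/V₂ = 2.11/6.08 = 0.3470.
θ_c = arcsin 0.3470 = 20.31°.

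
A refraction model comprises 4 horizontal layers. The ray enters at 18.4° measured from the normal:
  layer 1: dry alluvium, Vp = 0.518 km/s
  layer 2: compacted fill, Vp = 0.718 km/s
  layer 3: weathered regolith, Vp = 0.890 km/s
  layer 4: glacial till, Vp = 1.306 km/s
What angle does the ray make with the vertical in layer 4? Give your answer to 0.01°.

Snell's law across each interface conserves sin θ / V, so sin θ_4 = V_4·sin θ₁/V₁.
sin θ_4 = 1.306 × sin 18.4° / 0.518 = 0.7958.
θ_4 = 52.73° from the vertical.

52.73°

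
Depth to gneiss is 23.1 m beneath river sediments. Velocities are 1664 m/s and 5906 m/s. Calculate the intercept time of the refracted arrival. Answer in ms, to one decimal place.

26.6 ms

tᵢ = 2h·√(V₂²−V₁²)/(V₁V₂).
√(V₂²−V₁²) = √(5906²−1664²) = 5666.7 m/s.
tᵢ = 2·23.1·5666.7/(1664·5906) = 0.02664 s.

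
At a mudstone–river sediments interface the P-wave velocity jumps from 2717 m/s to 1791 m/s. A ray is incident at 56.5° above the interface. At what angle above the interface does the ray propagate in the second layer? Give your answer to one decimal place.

68.7°

Angle from the normal: 90° − 56.5° = 33.5°.
Snell's law: sin θ₂ = (V₂/V₁)·sin θ₁ = (1791/2717)·sin 33.5° = 0.3638.
θ₂ = sin⁻¹(0.3638) = 21.34° (from vertical).
From the interface: 90° − 21.34° = 68.66°.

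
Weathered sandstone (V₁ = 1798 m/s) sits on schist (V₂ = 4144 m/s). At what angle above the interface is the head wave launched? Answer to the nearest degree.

At critical incidence the refracted ray runs along the interface (θ₂ = 90°), so sin θ_c = V₁/V₂.
θ_c = arcsin(1798/4144) = arcsin 0.4339 = 25.71°.
Measured from the interface: 90° − 25.71° = 64.29°.

64°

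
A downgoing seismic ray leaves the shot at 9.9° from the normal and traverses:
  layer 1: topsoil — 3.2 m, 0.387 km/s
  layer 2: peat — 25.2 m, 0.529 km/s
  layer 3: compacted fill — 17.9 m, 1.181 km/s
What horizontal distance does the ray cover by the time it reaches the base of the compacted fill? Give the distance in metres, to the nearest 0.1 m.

17.7 m

p = sin θ₁/V₁ = sin 9.9°/0.387 = 4.4426e-01 s/km is conserved through the stack.
Layer 1: θ = 9.90°; offset = 3.2·tan 9.90° = 0.558 m.
Layer 2: sin θ = p·0.529 = 0.2350 → θ = 13.59°; offset = 25.2·tan 13.59° = 6.093 m.
Layer 3: sin θ = p·1.181 = 0.5247 → θ = 31.65°; offset = 17.9·tan 31.65° = 11.032 m.
Total horizontal offset = 17.684 m.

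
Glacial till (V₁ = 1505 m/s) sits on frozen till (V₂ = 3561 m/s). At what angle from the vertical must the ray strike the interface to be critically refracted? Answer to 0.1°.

At critical incidence the refracted ray runs along the interface (θ₂ = 90°), so sin θ_c = V₁/V₂.
θ_c = arcsin(1505/3561) = arcsin 0.4226 = 25.00°.

25.0°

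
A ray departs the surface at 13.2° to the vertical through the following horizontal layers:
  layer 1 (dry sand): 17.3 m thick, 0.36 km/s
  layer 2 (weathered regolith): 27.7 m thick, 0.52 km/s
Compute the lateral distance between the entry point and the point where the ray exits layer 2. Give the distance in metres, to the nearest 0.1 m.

Apply Snell's law at each interface; in layer i the horizontal offset is hᵢ·tan θᵢ.
Layer 1: θ = 13.20°; offset = 17.3·tan 13.20° = 4.058 m.
Layer 2: sin θ = 0.52·sin 13.2°/0.36 = 0.3298, θ = 19.26°; offset = 27.7·tan 19.26° = 9.678 m.
Summing the layer offsets gives 13.736 m.

13.7 m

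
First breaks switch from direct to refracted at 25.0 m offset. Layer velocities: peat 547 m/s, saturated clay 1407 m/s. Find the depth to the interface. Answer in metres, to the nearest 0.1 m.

8.3 m

h = (x_cross/2)·√((V₂−V₁)/(V₂+V₁)).
(V₂−V₁)/(V₂+V₁) = (1407−547)/(1407+547) = 0.4401; √ = 0.6634.
h = (25.0/2)·0.6634 = 8.29 m.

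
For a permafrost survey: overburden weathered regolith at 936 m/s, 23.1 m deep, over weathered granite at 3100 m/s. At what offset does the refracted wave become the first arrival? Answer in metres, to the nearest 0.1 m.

x_cross = 2h·√((V₂+V₁)/(V₂−V₁)).
(V₂+V₁)/(V₂−V₁) = (3100+936)/(3100−936) = 1.8651; √ = 1.3657.
x_cross = 2·23.1·1.3657 = 63.09 m.

63.1 m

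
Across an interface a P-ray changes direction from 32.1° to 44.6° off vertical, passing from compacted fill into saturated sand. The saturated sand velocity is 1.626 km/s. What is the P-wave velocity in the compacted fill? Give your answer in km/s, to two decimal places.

1.23 km/s

sin 32.1° = 0.5314; sin 44.6° = 0.7022.
V₁ = V₂·(sin θ₁/sin θ₂) = 1.626·(0.5314/0.7022) = 1.23 km/s.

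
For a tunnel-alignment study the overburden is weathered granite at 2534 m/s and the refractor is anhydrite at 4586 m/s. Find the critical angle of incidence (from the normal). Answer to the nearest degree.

34°

Critical incidence: sin θ_c = V₁/V₂ = 2534/4586 = 0.5526.
θ_c = arcsin 0.5526 = 33.54°.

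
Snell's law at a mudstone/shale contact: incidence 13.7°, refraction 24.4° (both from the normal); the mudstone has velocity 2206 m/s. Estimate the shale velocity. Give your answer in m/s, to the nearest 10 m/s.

3850 m/s

sin 13.7° = 0.2368; sin 24.4° = 0.4131.
V₂ = V₁·(sin θ₂/sin θ₁) = 2206·(0.4131/0.2368) = 3847.81 m/s.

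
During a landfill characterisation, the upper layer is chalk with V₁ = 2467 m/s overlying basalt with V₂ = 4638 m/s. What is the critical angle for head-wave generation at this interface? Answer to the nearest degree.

32°

At critical incidence the refracted ray runs along the interface (θ₂ = 90°), so sin θ_c = V₁/V₂.
θ_c = arcsin(2467/4638) = arcsin 0.5319 = 32.13°.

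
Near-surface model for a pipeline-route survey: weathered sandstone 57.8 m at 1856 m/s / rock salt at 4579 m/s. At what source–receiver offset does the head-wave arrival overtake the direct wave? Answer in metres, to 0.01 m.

θ_c = arcsin(1856/4579) = 23.91°, so cos θ_c = 0.9142 and tᵢ = 2h cos θ_c/V₁ = 0.0569 s.
At crossover x/V₁ = x/V₂ + tᵢ ⇒ x = tᵢ/(1/V₁ − 1/V₂) = 0.05694/(5.3879e-04 − 2.1839e-04) = 177.71 m.

177.71 m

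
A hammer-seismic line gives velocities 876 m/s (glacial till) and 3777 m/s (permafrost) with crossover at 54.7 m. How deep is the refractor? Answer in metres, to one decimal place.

21.6 m

h = (x_cross/2)·√((V₂−V₁)/(V₂+V₁)).
(V₂−V₁)/(V₂+V₁) = (3777−876)/(3777+876) = 0.6235; √ = 0.7896.
h = (54.7/2)·0.7896 = 21.60 m.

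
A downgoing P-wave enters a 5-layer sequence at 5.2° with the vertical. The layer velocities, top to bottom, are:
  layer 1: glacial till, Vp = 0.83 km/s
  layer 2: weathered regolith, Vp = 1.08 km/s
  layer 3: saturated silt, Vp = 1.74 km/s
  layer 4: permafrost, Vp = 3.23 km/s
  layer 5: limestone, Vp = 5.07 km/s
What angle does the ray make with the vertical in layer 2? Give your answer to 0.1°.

6.8°

Ray parameter p = sin 5.2° / 0.83 = 1.0920e-01 s/km.
sin θ_2 = p·V_2 = 1.0920e-01 × 1.08 = 0.1179.
θ_2 = 6.77° from the vertical.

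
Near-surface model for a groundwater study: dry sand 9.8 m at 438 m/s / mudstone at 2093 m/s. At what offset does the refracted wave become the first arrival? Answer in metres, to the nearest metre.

x_cross = 2h·√((V₂+V₁)/(V₂−V₁)).
(V₂+V₁)/(V₂−V₁) = (2093+438)/(2093−438) = 1.5293; √ = 1.2367.
x_cross = 2·9.8·1.2367 = 24.24 m.

24 m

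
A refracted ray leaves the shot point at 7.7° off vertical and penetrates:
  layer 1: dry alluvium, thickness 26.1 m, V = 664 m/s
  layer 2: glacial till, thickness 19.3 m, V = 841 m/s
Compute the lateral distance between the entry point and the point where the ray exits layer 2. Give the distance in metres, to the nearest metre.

7 m

Apply Snell's law at each interface; in layer i the horizontal offset is hᵢ·tan θᵢ.
Layer 1: θ = 7.70°; offset = 26.1·tan 7.70° = 3.529 m.
Layer 2: sin θ = 841·sin 7.7°/664 = 0.1697, θ = 9.77°; offset = 19.3·tan 9.77° = 3.323 m.
Total horizontal offset = 6.852 m.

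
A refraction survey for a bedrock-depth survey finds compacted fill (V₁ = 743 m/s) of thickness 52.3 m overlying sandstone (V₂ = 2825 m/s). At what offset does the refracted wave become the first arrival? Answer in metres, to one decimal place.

x_cross = 2h·√((V₂+V₁)/(V₂−V₁)).
(V₂+V₁)/(V₂−V₁) = (2825+743)/(2825−743) = 1.7137; √ = 1.3091.
x_cross = 2·52.3·1.3091 = 136.93 m.

136.9 m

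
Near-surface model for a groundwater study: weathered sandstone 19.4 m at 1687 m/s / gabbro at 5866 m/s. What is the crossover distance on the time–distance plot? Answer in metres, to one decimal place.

x_cross = 2h·√((V₂+V₁)/(V₂−V₁)).
(V₂+V₁)/(V₂−V₁) = (5866+1687)/(5866−1687) = 1.8074; √ = 1.3444.
x_cross = 2·19.4·1.3444 = 52.16 m.

52.2 m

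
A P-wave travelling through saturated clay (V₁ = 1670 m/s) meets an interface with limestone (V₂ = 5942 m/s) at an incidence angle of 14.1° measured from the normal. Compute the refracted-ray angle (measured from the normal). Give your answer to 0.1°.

sin θ₁/V₁ = sin θ₂/V₂ ⇒ sin θ₂ = 5942·sin 14.1°/1670 = 5942·0.2436/1670 = 0.8668.
θ₂ = arcsin 0.8668 = 60.09° from the normal.

60.1°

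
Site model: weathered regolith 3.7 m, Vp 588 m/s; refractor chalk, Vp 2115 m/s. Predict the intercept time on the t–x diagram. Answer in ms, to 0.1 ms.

12.1 ms

tᵢ = 2h·√(V₂²−V₁²)/(V₁V₂).
√(V₂²−V₁²) = √(2115²−588²) = 2031.6 m/s.
tᵢ = 2·3.7·2031.6/(588·2115) = 0.01209 s.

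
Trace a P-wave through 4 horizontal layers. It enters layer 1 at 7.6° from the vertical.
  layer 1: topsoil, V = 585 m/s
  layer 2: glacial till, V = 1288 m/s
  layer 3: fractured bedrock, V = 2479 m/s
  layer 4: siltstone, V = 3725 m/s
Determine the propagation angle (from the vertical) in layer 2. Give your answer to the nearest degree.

Ray parameter p = sin 7.6° / 585 = 2.2608e-04 s/m.
sin θ_2 = p·V_2 = 2.2608e-04 × 1288 = 0.2912.
θ_2 = 16.93° from the vertical.

17°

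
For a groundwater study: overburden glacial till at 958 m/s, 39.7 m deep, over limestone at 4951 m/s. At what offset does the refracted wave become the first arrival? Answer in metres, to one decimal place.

96.6 m

θ_c = arcsin(958/4951) = 11.16°, so cos θ_c = 0.9811 and tᵢ = 2h cos θ_c/V₁ = 0.0813 s.
At crossover x/V₁ = x/V₂ + tᵢ ⇒ x = tᵢ/(1/V₁ − 1/V₂) = 0.08131/(1.0438e-03 − 2.0198e-04) = 96.59 m.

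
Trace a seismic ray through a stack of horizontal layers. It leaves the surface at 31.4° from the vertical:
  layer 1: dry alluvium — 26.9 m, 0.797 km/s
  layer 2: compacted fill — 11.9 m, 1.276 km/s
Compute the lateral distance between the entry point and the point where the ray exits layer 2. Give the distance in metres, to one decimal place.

Apply Snell's law at each interface; in layer i the horizontal offset is hᵢ·tan θᵢ.
Layer 1: θ = 31.40°; offset = 26.9·tan 31.40° = 16.420 m.
Layer 2: sin θ = 1.276·sin 31.4°/0.797 = 0.8341, θ = 56.53°; offset = 11.9·tan 56.53° = 17.997 m.
Σ offsets = 34.417 m.

34.4 m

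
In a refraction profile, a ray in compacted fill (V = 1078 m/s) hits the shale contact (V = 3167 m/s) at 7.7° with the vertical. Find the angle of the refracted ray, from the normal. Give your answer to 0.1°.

Snell's law: sin θ₂ = (V₂/V₁)·sin θ₁ = (3167/1078)·sin 7.7° = 0.3936.
θ₂ = arcsin 0.3936 = 23.18° from the normal.

23.2°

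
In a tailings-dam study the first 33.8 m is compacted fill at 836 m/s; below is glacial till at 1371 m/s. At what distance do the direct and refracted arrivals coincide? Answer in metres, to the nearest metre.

137 m

x_cross = 2h·√((V₂+V₁)/(V₂−V₁)).
(V₂+V₁)/(V₂−V₁) = (1371+836)/(1371−836) = 4.1252; √ = 2.0311.
x_cross = 2·33.8·2.0311 = 137.30 m.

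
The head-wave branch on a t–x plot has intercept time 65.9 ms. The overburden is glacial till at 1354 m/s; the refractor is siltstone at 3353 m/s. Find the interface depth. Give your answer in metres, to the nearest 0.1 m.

48.8 m

θ_c = arcsin(1354/3353) = 23.82°; cos θ_c = 0.9148.
tᵢ = 2h cos θ_c/V₁ ⇒ h = tᵢ·V₁/(2 cos θ_c) = 0.0659·1354/(2·0.9148) = 48.77 m.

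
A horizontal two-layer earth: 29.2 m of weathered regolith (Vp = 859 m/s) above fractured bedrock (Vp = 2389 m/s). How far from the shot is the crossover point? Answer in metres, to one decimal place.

85.1 m

θ_c = arcsin(859/2389) = 21.07°, so cos θ_c = 0.9331 and tᵢ = 2h cos θ_c/V₁ = 0.0634 s.
At crossover x/V₁ = x/V₂ + tᵢ ⇒ x = tᵢ/(1/V₁ − 1/V₂) = 0.06344/(1.1641e-03 − 4.1859e-04) = 85.09 m.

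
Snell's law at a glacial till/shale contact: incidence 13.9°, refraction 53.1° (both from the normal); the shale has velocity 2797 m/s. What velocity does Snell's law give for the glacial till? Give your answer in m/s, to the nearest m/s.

840 m/s

sin 13.9° = 0.2402; sin 53.1° = 0.7997.
V₁ = V₂·(sin θ₁/sin θ₂) = 2797·(0.2402/0.7997) = 840.23 m/s.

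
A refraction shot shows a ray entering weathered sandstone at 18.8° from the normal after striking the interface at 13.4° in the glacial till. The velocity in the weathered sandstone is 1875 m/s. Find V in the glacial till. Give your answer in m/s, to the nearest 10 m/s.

1350 m/s

Snell's law: sin 13.4°/V₁ = sin 18.8°/V₂.
V₁ = V₂·sin 13.4°/sin 18.8° = 1875 × 0.7191 = 1348.35 m/s.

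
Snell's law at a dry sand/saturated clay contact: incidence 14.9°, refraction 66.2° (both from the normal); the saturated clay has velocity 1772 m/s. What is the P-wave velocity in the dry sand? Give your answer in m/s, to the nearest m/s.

498 m/s

sin 14.9° = 0.2571; sin 66.2° = 0.9150.
V₁ = V₂·(sin θ₁/sin θ₂) = 1772·(0.2571/0.9150) = 497.99 m/s.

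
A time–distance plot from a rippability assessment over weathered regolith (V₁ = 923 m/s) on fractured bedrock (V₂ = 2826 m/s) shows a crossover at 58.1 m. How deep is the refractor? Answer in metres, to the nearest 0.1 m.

20.7 m

h = (x_cross/2)·√((V₂−V₁)/(V₂+V₁)).
(V₂−V₁)/(V₂+V₁) = (2826−923)/(2826+923) = 0.5076; √ = 0.7125.
h = (58.1/2)·0.7125 = 20.70 m.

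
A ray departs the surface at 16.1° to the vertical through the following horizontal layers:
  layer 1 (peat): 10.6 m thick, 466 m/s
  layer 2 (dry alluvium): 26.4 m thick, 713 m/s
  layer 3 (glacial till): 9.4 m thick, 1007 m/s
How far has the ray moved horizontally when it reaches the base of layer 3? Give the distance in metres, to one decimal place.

Apply Snell's law at each interface; in layer i the horizontal offset is hᵢ·tan θᵢ.
Layer 1: θ = 16.10°; offset = 10.6·tan 16.10° = 3.060 m.
Layer 2: sin θ = 713·sin 16.1°/466 = 0.4243, θ = 25.11°; offset = 26.4·tan 25.11° = 12.370 m.
Layer 3: sin θ = 1007·sin 16.1°/466 = 0.5993, θ = 36.82°; offset = 9.4·tan 36.82° = 7.036 m.
Σ offsets = 22.466 m.

22.5 m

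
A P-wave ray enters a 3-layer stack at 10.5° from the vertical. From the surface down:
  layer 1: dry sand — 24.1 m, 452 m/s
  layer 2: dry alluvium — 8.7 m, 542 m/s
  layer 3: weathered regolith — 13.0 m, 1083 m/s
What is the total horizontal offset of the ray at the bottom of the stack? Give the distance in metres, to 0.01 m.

Apply Snell's law at each interface; in layer i the horizontal offset is hᵢ·tan θᵢ.
Layer 1: θ = 10.50°; offset = 24.1·tan 10.50° = 4.4667 m.
Layer 2: sin θ = 542·sin 10.5°/452 = 0.2185, θ = 12.62°; offset = 8.7·tan 12.62° = 1.9482 m.
Layer 3: sin θ = 1083·sin 10.5°/452 = 0.4366, θ = 25.89°; offset = 13.0·tan 25.89° = 6.3096 m.
Summing the layer offsets gives 12.7245 m.

12.72 m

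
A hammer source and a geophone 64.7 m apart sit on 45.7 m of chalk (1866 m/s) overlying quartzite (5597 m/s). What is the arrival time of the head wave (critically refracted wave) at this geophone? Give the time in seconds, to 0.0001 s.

t = x/V₂ + 2h·√(V₂²−V₁²)/(V₁V₂).
√(V₂²−V₁²) = √(5597²−1866²) = 5276.8 m/s; delay term = 2·45.7·5276.8/(1866·5597) = 0.04618 s.
t = 64.7/5597 + 0.04618 = 0.05774 s.

0.0577 s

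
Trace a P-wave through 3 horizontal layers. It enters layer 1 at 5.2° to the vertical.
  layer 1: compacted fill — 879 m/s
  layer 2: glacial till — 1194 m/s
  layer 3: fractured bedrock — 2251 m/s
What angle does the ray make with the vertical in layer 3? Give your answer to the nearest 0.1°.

Ray parameter p = sin 5.2° / 879 = 1.0311e-04 s/m.
sin θ_3 = p·V_3 = 1.0311e-04 × 2251 = 0.2321.
θ_3 = arcsin 0.2321 = 13.42°.

13.4°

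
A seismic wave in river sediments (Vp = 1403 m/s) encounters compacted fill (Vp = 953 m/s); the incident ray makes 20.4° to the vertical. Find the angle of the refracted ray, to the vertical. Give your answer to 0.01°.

sin θ₁/V₁ = sin θ₂/V₂ ⇒ sin θ₂ = 953·sin 20.4°/1403 = 953·0.3486/1403 = 0.2368.
θ₂ = arcsin 0.2368 = 13.70° from the normal.

13.70°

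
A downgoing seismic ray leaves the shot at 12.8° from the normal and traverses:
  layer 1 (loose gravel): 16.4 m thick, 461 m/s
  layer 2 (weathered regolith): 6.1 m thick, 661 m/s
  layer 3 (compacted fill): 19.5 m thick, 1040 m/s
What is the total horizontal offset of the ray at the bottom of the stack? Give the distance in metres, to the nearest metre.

17 m

Apply Snell's law at each interface; in layer i the horizontal offset is hᵢ·tan θᵢ.
Layer 1: θ = 12.80°; offset = 16.4·tan 12.80° = 3.726 m.
Layer 2: sin θ = 661·sin 12.8°/461 = 0.3177, θ = 18.52°; offset = 6.1·tan 18.52° = 2.044 m.
Layer 3: sin θ = 1040·sin 12.8°/461 = 0.4998, θ = 29.99°; offset = 19.5·tan 29.99° = 11.252 m.
Summing the layer offsets gives 17.022 m.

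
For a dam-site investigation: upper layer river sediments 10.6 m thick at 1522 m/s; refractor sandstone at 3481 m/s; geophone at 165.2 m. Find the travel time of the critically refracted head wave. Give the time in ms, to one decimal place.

60.0 ms

θ_c = arcsin(V₁/V₂) = arcsin(1522/3481) = 25.93°, cos θ_c = 0.8993.
Intercept time tᵢ = 2h cos θ_c / V₁ = 2·10.6·0.8993/1522 = 0.01253 s.
t = x/V₂ + tᵢ = 165.2/3481 + 0.01253 = 0.05998 s.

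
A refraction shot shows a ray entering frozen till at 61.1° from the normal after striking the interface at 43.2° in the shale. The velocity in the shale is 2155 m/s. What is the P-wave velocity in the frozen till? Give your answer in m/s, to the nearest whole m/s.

sin 43.2° = 0.6845; sin 61.1° = 0.8755.
V₂ = V₁·(sin θ₂/sin θ₁) = 2155·(0.8755/0.6845) = 2756.02 m/s.

2756 m/s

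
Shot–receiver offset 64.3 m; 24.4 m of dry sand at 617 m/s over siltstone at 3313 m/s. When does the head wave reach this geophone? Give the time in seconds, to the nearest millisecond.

0.097 s

t = x/V₂ + 2h·√(V₂²−V₁²)/(V₁V₂).
√(V₂²−V₁²) = √(3313²−617²) = 3255.0 m/s; delay term = 2·24.4·3255.0/(617·3313) = 0.07771 s.
t = 64.3/3313 + 0.07771 = 0.09712 s.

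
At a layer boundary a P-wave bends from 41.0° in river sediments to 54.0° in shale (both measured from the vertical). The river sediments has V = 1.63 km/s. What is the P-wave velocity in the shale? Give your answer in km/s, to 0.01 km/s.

Snell's law: sin 41.0°/V₁ = sin 54.0°/V₂.
V₂ = V₁·sin 54.0°/sin 41.0° = 1.63 × 1.2331 = 2.01 km/s.

2.01 km/s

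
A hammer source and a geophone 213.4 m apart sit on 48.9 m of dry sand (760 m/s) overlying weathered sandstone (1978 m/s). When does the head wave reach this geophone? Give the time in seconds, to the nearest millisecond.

θ_c = arcsin(V₁/V₂) = arcsin(760/1978) = 22.60°, cos θ_c = 0.9232.
Intercept time tᵢ = 2h cos θ_c / V₁ = 2·48.9·0.9232/760 = 0.11881 s.
t = x/V₂ + tᵢ = 213.4/1978 + 0.11881 = 0.22669 s.

0.227 s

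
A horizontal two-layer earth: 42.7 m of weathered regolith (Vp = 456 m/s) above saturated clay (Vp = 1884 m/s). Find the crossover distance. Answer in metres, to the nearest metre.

x_cross = 2h·√((V₂+V₁)/(V₂−V₁)).
(V₂+V₁)/(V₂−V₁) = (1884+456)/(1884−456) = 1.6387; √ = 1.2801.
x_cross = 2·42.7·1.2801 = 109.32 m.

109 m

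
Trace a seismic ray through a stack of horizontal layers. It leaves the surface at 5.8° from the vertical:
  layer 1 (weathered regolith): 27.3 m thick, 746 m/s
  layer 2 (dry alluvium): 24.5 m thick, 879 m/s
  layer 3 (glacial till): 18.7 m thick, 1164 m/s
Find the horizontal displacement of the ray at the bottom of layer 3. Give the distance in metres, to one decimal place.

8.7 m

Apply Snell's law at each interface; in layer i the horizontal offset is hᵢ·tan θᵢ.
Layer 1: θ = 5.80°; offset = 27.3·tan 5.80° = 2.773 m.
Layer 2: sin θ = 879·sin 5.8°/746 = 0.1191, θ = 6.84°; offset = 24.5·tan 6.84° = 2.938 m.
Layer 3: sin θ = 1164·sin 5.8°/746 = 0.1577, θ = 9.07°; offset = 18.7·tan 9.07° = 2.986 m.
Σ offsets = 8.697 m.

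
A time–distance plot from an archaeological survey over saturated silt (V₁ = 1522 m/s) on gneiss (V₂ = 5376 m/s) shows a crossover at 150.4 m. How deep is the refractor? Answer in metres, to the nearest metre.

56 m

x_cross = 2h·√((V₂+V₁)/(V₂−V₁)) → h = x_cross / (2·√((V₂+V₁)/(V₂−V₁))).
√((V₂+V₁)/(V₂−V₁)) = √((5376+1522)/(5376−1522)) = 1.3378.
h = 150.4 / (2·1.3378) = 56.21 m.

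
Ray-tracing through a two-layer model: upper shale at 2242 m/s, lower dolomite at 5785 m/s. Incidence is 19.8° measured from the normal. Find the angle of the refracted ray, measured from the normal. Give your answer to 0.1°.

sin θ₁/V₁ = sin θ₂/V₂ ⇒ sin θ₂ = 5785·sin 19.8°/2242 = 5785·0.3387/2242 = 0.8740.
θ₂ = sin⁻¹(0.8740) = 60.93° (from vertical).

60.9°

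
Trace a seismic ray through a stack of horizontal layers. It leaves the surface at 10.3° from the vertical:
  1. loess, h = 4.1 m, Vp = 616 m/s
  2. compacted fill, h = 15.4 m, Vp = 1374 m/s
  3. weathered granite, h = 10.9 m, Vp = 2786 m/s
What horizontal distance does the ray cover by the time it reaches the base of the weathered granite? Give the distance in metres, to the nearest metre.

22 m

Ray parameter p = sin 10.3° / 616 m/s = 2.9026e-04 s/m.
Layer 1: θ = 10.30°; offset = 4.1·tan 10.30° = 0.745 m.
Layer 2: sin θ = p·1374 = 0.3988 → θ = 23.50°; offset = 15.4·tan 23.50° = 6.698 m.
Layer 3: sin θ = p·2786 = 0.8087 → θ = 53.97°; offset = 10.9·tan 53.97° = 14.984 m.
Σ offsets = 22.427 m.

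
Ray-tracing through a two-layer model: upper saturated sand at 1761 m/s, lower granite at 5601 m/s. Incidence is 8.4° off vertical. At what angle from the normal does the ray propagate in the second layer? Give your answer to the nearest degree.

28°

sin θ₁/V₁ = sin θ₂/V₂ ⇒ sin θ₂ = 5601·sin 8.4°/1761 = 5601·0.1461/1761 = 0.4646.
θ₂ = sin⁻¹(0.4646) = 27.69° (from vertical).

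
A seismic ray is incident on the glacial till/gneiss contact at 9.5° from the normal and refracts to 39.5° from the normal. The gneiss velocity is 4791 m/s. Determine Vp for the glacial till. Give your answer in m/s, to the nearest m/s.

sin 9.5° = 0.1650; sin 39.5° = 0.6361.
V₁ = V₂·(sin θ₁/sin θ₂) = 4791·(0.1650/0.6361) = 1243.15 m/s.

1243 m/s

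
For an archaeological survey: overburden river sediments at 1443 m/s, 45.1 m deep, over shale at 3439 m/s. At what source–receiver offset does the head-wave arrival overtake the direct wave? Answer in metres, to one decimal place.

141.1 m

x_cross = 2h·√((V₂+V₁)/(V₂−V₁)).
(V₂+V₁)/(V₂−V₁) = (3439+1443)/(3439−1443) = 2.4459; √ = 1.5639.
x_cross = 2·45.1·1.5639 = 141.07 m.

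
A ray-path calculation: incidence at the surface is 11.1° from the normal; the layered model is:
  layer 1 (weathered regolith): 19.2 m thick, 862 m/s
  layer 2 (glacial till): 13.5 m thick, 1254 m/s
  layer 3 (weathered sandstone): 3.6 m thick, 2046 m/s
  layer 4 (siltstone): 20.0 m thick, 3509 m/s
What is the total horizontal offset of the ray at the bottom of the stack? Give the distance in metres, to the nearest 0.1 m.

p = sin θ₁/V₁ = sin 11.1°/862 = 2.2334e-04 s/m is conserved through the stack.
Layer 1: θ = 11.10°; offset = 19.2·tan 11.10° = 3.767 m.
Layer 2: sin θ = p·1254 = 0.2801 → θ = 16.26°; offset = 13.5·tan 16.26° = 3.939 m.
Layer 3: sin θ = p·2046 = 0.4570 → θ = 27.19°; offset = 3.6·tan 27.19° = 1.849 m.
Layer 4: sin θ = p·3509 = 0.7837 → θ = 51.60°; offset = 20.0·tan 51.60° = 25.235 m.
Summing the layer offsets gives 34.790 m.

34.8 m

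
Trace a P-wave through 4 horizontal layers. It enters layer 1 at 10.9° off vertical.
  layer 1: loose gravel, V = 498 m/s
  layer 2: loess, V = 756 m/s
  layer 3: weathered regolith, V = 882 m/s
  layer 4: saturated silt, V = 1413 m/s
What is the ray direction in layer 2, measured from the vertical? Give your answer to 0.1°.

Snell's law across each interface conserves sin θ / V, so sin θ_2 = V_2·sin θ₁/V₁.
sin θ_2 = 756 × sin 10.9° / 498 = 0.2871.
θ_2 = arcsin 0.2871 = 16.68°.

16.7°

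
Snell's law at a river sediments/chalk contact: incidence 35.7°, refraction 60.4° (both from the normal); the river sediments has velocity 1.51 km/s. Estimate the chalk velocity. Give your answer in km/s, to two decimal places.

2.25 km/s

sin 35.7° = 0.5835; sin 60.4° = 0.8695.
V₂ = V₁·(sin θ₂/sin θ₁) = 1.51·(0.8695/0.5835) = 2.25 km/s.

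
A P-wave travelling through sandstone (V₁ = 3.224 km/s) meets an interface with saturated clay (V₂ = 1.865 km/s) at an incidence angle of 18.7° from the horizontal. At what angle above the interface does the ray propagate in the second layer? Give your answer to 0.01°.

56.77°

Convert to the normal: θ₁ = 90° − 18.7° = 71.3°.
sin θ₁/V₁ = sin θ₂/V₂ ⇒ sin θ₂ = 1.865·sin 71.3°/3.224 = 1.865·0.9472/3.224 = 0.5479.
θ₂ = sin⁻¹(0.5479) = 33.23° (from vertical).
From the interface: 90° − 33.23° = 56.77°.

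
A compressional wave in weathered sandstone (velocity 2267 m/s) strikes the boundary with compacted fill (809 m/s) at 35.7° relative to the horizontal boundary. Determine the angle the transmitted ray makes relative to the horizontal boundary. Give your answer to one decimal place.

73.2°

Angle from the normal: 90° − 35.7° = 54.3°.
Snell's law: sin θ₂ = (V₂/V₁)·sin θ₁ = (809/2267)·sin 54.3° = 0.2898.
θ₂ = arcsin 0.2898 = 16.85° from the normal.
From the interface: 90° − 16.85° = 73.15°.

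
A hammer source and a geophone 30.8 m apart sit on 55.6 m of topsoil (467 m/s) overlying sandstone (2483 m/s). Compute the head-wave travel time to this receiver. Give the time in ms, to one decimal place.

θ_c = arcsin(V₁/V₂) = arcsin(467/2483) = 10.84°, cos θ_c = 0.9822.
Intercept time tᵢ = 2h cos θ_c / V₁ = 2·55.6·0.9822/467 = 0.23387 s.
t = x/V₂ + tᵢ = 30.8/2483 + 0.23387 = 0.24627 s.

246.3 ms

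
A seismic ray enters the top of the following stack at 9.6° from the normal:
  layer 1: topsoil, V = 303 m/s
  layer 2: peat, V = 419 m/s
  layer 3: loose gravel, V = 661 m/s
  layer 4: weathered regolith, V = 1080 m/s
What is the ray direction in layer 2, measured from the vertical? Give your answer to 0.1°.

Ray parameter p = sin 9.6° / 303 = 5.5039e-04 s/m.
sin θ_2 = p·V_2 = 5.5039e-04 × 419 = 0.2306.
θ_2 = 13.33° from the vertical.

13.3°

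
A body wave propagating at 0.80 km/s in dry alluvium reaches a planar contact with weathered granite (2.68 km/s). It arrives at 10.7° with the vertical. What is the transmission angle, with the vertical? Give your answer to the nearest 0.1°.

sin θ₁/V₁ = sin θ₂/V₂ ⇒ sin θ₂ = 2.68·sin 10.7°/0.80 = 2.68·0.1857/0.80 = 0.6220.
θ₂ = sin⁻¹(0.6220) = 38.46° (from vertical).

38.5°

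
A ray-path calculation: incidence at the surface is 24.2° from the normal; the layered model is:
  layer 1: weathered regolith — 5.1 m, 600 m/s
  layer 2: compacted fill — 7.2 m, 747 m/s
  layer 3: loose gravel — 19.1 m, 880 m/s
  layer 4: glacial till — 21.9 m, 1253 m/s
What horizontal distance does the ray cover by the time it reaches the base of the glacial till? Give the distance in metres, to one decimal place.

57.2 m

Apply Snell's law at each interface; in layer i the horizontal offset is hᵢ·tan θᵢ.
Layer 1: θ = 24.20°; offset = 5.1·tan 24.20° = 2.292 m.
Layer 2: sin θ = 747·sin 24.2°/600 = 0.5104, θ = 30.69°; offset = 7.2·tan 30.69° = 4.273 m.
Layer 3: sin θ = 880·sin 24.2°/600 = 0.6012, θ = 36.96°; offset = 19.1·tan 36.96° = 14.371 m.
Layer 4: sin θ = 1253·sin 24.2°/600 = 0.8561, θ = 58.88°; offset = 21.9·tan 58.88° = 36.271 m.
Total horizontal offset = 57.206 m.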